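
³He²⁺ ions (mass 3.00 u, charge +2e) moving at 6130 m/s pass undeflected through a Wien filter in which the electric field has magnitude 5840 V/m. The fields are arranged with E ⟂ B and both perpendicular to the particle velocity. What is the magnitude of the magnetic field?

B = 0.953 T

Balance of forces in the selector: qE = qvB ⇒ B = E/v.
B = 5840/6130 = 0.953 T.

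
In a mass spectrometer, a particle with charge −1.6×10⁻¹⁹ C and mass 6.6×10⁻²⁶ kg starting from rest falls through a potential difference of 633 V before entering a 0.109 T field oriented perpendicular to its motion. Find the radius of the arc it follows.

Acceleration: |q|V = ½mv² ⇒ v = √(2|q|V/m) = √(2·1.6×10⁻¹⁹·633/6.6×10⁻²⁶) ≈ 5.540×10⁴ m/s.
In the field: r = mv/(|q|B) = (6.6×10⁻²⁶)(5.540×10⁴)/((1.6×10⁻¹⁹)(0.109)) ≈ 0.210 m.

r ≈ 0.210 m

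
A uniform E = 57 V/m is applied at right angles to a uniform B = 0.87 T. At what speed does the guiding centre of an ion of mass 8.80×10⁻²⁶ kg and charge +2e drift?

v_d ≈ 66 m/s

The E×B drift speed is v_d = E/B.
v_d = 57/0.87 = 66 m/s.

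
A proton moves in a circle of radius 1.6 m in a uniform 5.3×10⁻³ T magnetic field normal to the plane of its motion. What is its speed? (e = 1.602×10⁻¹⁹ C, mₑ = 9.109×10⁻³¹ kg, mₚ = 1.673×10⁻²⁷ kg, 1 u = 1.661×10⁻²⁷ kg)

From |q|vB = mv²/r, v = |q|Br/m.
v = (1.602×10⁻¹⁹)(5.3×10⁻³)(1.6)/1.673×10⁻²⁷ ≈ 8.1×10⁵ m/s.

v ≈ 8.1×10⁵ m/s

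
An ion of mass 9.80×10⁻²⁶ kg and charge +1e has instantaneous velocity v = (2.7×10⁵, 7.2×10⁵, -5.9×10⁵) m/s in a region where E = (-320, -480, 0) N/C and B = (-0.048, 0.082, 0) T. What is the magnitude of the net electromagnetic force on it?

|F| ≈ 1.27×10⁻¹⁴ N

v×B = (4.84×10⁴, 2.83×10⁴, 5.67×10⁴) N/C.
E + v×B = (4.81×10⁴, 2.78×10⁴, 5.67×10⁴) N/C.
F = q(E + v×B) = (1.602×10⁻¹⁹ C)·(4.81×10⁴, 2.78×10⁴, 5.67×10⁴) = (7.70×10⁻¹⁵, 4.46×10⁻¹⁵, 9.08×10⁻¹⁵) N.
|F| = 1.27×10⁻¹⁴ N.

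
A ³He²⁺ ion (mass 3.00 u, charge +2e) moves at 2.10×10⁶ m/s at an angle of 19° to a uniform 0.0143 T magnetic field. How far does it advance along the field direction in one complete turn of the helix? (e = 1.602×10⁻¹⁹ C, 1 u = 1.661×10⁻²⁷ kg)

v∥ = v cosθ = 2.10×10⁶·cos19° ≈ 1.986×10⁶ m/s.
T = 2πm/(|q|B) = 2π(4.983×10⁻²⁷)/((3.204×10⁻¹⁹)(0.0143)) ≈ 6.833×10⁻⁶ s.
pitch = v∥ T = (1.986×10⁶)(6.833×10⁻⁶) ≈ 13.6 m.

p ≈ 13.6 m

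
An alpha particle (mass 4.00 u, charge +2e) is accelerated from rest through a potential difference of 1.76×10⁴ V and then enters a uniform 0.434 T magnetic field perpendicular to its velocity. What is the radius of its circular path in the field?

Acceleration: |q|V = ½mv² ⇒ v = √(2|q|V/m) = √(2·3.204×10⁻¹⁹·1.76×10⁴/6.644×10⁻²⁷) ≈ 1.303×10⁶ m/s.
In the field: r = mv/(|q|B) = (6.644×10⁻²⁷)(1.303×10⁶)/((3.204×10⁻¹⁹)(0.434)) ≈ 0.0623 m.

r ≈ 0.0623 m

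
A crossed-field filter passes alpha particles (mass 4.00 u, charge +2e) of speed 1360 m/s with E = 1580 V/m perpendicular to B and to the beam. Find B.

Balance of forces in the selector: qE = qvB ⇒ B = E/v.
B = 1580/1360 = 1.16 T.

B = 1.16 T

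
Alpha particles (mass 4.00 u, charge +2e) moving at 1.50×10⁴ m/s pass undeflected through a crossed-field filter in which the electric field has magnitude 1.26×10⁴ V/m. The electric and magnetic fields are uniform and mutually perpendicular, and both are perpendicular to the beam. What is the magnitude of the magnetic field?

Balance of forces in the selector: qE = qvB ⇒ B = E/v.
B = 1.26×10⁴/1.50×10⁴ = 0.840 T.

B = 0.840 T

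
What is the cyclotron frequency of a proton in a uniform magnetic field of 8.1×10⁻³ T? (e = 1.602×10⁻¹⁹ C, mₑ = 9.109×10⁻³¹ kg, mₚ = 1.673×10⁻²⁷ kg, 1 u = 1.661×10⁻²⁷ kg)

f ≈ 1.2×10⁵ Hz

f = |q|B/(2πm).
f = (1.602×10⁻¹⁹)(8.1×10⁻³)/(2π·1.673×10⁻²⁷) ≈ 1.2×10⁵ Hz.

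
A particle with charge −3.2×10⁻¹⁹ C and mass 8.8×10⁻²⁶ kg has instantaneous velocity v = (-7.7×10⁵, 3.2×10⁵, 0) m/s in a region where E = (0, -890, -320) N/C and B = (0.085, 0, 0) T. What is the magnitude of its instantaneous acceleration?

|a| ≈ 1.00×10¹¹ m/s²

v×B = (0, 0, -2.72×10⁴) N/C.
E + v×B = (0, -890, -2.75×10⁴) N/C.
F = q(E + v×B) = (−3.2×10⁻¹⁹ C)·(0, -890, -2.75×10⁴) = (0, 2.85×10⁻¹⁶, 8.81×10⁻¹⁵) N.
|a| = |F|/m = 8.811×10⁻¹⁵/8.8×10⁻²⁶ ≈ 1.00×10¹¹ m/s².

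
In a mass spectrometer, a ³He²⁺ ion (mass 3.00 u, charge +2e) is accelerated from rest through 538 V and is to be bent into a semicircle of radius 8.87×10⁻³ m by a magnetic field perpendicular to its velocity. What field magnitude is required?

v = √(2|q|V/m) = √(2·3.204×10⁻¹⁹·538/4.983×10⁻²⁷) ≈ 2.630×10⁵ m/s.
B = mv/(|q|r) = (4.983×10⁻²⁷)(2.630×10⁵)/((3.204×10⁻¹⁹)(8.87×10⁻³)) ≈ 0.461 T.

B ≈ 0.461 T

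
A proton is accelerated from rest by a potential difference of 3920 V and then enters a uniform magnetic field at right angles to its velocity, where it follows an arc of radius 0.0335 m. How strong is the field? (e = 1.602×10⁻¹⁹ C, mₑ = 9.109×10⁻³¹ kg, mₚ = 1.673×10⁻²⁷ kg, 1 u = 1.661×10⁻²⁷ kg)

v = √(2|q|V/m) = √(2·1.602×10⁻¹⁹·3920/1.673×10⁻²⁷) ≈ 8.664×10⁵ m/s.
B = mv/(|q|r) = (1.673×10⁻²⁷)(8.664×10⁵)/((1.602×10⁻¹⁹)(0.0335)) ≈ 0.270 T.

B ≈ 0.270 T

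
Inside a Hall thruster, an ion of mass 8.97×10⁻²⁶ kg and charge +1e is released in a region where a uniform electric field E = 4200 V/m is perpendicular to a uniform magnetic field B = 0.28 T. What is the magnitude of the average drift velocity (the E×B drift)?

In crossed fields the guiding centre drifts at v_d = |E×B|/B² = E/B, independent of charge and mass.
v_d = 4200/0.28 = 1.5×10⁴ m/s.

v_d ≈ 1.5×10⁴ m/s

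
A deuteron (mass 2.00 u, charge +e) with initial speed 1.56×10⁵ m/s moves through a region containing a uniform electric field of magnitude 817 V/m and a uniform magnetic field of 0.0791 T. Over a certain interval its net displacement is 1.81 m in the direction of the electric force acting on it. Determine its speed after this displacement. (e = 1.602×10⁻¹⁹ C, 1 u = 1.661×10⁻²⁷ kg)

v_f ≈ 4.09×10⁵ m/s

B does no work; ΔKE = |q|E d.
½mv_f² = ½mv₀² + |q|Ed = ½(3.322×10⁻²⁷)(1.56×10⁵)² + (1.602×10⁻¹⁹)(817)(1.81) ≈ 4.042×10⁻¹⁷ J + 2.369×10⁻¹⁶ J ≈ 2.773×10⁻¹⁶ J.
v_f = √(2·2.773×10⁻¹⁶/3.322×10⁻²⁷) ≈ 4.09×10⁵ m/s.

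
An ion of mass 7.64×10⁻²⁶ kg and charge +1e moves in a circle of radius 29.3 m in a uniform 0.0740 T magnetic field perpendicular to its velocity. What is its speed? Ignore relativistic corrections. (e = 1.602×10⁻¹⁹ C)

v ≈ 4.55×10⁶ m/s

From |q|vB = mv²/r, v = |q|Br/m.
v = (1.602×10⁻¹⁹)(0.0740)(29.3)/7.64×10⁻²⁶ ≈ 4.55×10⁶ m/s.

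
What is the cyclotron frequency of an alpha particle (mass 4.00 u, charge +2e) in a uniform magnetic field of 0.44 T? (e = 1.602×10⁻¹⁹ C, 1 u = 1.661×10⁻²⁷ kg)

f = |q|B/(2πm).
f = (3.204×10⁻¹⁹)(0.44)/(2π·6.644×10⁻²⁷) ≈ 3.4×10⁶ Hz.

f ≈ 3.4×10⁶ Hz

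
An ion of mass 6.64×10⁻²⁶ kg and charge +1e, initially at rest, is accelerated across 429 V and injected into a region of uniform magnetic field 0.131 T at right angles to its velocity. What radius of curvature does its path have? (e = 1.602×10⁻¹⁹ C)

r ≈ 0.144 m

Acceleration: |q|V = ½mv² ⇒ v = √(2|q|V/m) = √(2·1.602×10⁻¹⁹·429/6.64×10⁻²⁶) ≈ 4.550×10⁴ m/s.
In the field: r = mv/(|q|B) = (6.64×10⁻²⁶)(4.550×10⁴)/((1.602×10⁻¹⁹)(0.131)) ≈ 0.144 m.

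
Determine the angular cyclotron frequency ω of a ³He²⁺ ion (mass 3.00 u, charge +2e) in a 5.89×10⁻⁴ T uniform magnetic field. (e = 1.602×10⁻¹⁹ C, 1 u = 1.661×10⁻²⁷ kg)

ω ≈ 3.79×10⁴ rad/s

ω = |q|B/m.
ω = (3.204×10⁻¹⁹)(5.89×10⁻⁴)/4.983×10⁻²⁷ ≈ 3.79×10⁴ rad/s.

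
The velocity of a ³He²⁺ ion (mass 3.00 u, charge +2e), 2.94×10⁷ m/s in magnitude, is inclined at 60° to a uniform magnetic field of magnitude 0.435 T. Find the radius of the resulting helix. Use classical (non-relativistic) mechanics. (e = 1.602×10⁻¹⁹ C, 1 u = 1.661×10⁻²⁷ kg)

r ≈ 0.910 m

v⊥ = v sinθ = 2.94×10⁷·sin60° ≈ 2.546×10⁷ m/s.
r = m v⊥/(|q|B) = (4.983×10⁻²⁷)(2.546×10⁷)/((3.204×10⁻¹⁹)(0.435)) ≈ 0.910 m.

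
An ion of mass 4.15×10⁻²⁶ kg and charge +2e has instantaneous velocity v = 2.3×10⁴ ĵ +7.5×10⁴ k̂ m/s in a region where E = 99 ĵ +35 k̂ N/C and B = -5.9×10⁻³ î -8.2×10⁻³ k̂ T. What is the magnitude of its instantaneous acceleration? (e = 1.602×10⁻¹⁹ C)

|a| ≈ 3.30×10⁹ m/s²

v×B = (-189, -442, 136) N/C.
E + v×B = (-189, -344, 171) N/C.
F = q(E + v×B) = (3.204×10⁻¹⁹ C)·(-189, -344, 171) = (-6.04×10⁻¹⁷, -1.10×10⁻¹⁶, 5.47×10⁻¹⁷) N.
|a| = |F|/m = 1.370×10⁻¹⁶/4.15×10⁻²⁶ ≈ 3.30×10⁹ m/s².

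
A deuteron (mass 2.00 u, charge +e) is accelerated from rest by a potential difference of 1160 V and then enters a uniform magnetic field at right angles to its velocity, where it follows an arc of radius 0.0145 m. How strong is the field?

v = √(2|q|V/m) = √(2·1.602×10⁻¹⁹·1160/3.322×10⁻²⁷) ≈ 3.345×10⁵ m/s.
B = mv/(|q|r) = (3.322×10⁻²⁷)(3.345×10⁵)/((1.602×10⁻¹⁹)(0.0145)) ≈ 0.478 T.

B ≈ 0.478 T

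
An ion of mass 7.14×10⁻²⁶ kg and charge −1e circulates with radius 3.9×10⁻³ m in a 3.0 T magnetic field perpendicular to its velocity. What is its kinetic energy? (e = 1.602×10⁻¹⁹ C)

KE ≈ 150 eV

v = |q|Br/m, then KE = ½mv² = (qBr)²/(2m).
v = (1.602×10⁻¹⁹)(3.0)(3.9×10⁻³)/7.14×10⁻²⁶ ≈ 2.625×10⁴ m/s.
KE = ½(7.14×10⁻²⁶)(2.625×10⁴)² ≈ 2.5×10⁻¹⁷ J = 150 eV.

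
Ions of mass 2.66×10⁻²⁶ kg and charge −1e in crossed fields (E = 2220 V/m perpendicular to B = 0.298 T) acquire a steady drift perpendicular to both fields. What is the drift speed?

The steady drift has the magnetic force balancing the electric force, so v_d = E/B.
v_d = 2220/0.298 = 7450 m/s.

v_d ≈ 7450 m/s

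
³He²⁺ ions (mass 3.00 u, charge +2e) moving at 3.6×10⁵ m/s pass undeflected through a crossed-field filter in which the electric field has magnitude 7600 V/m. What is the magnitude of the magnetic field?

B = 0.021 T

Balance of forces in the selector: qE = qvB ⇒ B = E/v.
B = 7600/3.6×10⁵ = 0.021 T.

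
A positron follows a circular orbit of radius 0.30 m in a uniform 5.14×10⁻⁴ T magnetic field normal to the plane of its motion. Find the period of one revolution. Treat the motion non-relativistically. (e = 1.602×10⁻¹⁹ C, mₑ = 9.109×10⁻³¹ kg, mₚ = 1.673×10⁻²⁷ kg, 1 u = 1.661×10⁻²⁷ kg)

T ≈ 6.95×10⁻⁸ s

The cyclotron period depends only on m, q, B: T = 2πm/(|q|B).
T = 2π(9.109×10⁻³¹)/((1.602×10⁻¹⁹)(5.14×10⁻⁴)) ≈ 6.95×10⁻⁸ s.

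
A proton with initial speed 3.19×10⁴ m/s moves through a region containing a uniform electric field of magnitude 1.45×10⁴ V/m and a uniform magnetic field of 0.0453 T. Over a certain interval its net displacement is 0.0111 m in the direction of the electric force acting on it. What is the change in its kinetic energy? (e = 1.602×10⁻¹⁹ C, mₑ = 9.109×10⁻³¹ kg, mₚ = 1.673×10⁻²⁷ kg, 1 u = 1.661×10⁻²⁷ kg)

The magnetic force is always ⟂ v and does no work; only the electric force changes KE.
ΔKE = F_E · d = |q|E d = (1.602×10⁻¹⁹)(1.45×10⁴)(0.0111) ≈ 2.58×10⁻¹⁷ J.

ΔKE ≈ 2.58×10⁻¹⁷ J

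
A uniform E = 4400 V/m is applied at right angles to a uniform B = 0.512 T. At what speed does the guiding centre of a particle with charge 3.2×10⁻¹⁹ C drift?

v_d ≈ 8590 m/s

In crossed fields the guiding centre drifts at v_d = |E×B|/B² = E/B, independent of charge and mass.
v_d = 4400/0.512 = 8590 m/s.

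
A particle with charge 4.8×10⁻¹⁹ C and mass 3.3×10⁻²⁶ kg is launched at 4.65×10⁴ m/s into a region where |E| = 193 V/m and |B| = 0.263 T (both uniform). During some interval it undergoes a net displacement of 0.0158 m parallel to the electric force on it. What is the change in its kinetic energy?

ΔKE ≈ 1.46×10⁻¹⁸ J

The magnetic force is always ⟂ v and does no work; only the electric force changes KE.
ΔKE = F_E · d = |q|E d = (4.8×10⁻¹⁹)(193)(0.0158) ≈ 1.46×10⁻¹⁸ J.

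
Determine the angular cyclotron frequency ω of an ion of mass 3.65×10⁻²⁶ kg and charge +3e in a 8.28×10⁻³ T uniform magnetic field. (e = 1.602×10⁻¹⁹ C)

ω = |q|B/m.
ω = (4.806×10⁻¹⁹)(8.28×10⁻³)/3.65×10⁻²⁶ ≈ 1.09×10⁵ rad/s.

ω ≈ 1.09×10⁵ rad/s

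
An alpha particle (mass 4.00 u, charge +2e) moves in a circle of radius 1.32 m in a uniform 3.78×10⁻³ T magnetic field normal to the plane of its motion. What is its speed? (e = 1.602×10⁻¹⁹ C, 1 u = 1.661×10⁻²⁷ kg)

v ≈ 2.41×10⁵ m/s

From |q|vB = mv²/r, v = |q|Br/m.
v = (3.204×10⁻¹⁹)(3.78×10⁻³)(1.32)/6.644×10⁻²⁷ ≈ 2.41×10⁵ m/s.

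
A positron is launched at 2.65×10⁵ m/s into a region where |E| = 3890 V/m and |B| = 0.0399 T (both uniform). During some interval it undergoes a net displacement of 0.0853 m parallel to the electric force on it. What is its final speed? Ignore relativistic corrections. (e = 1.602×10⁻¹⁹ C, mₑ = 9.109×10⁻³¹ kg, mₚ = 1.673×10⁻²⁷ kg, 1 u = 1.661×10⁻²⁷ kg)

v_f ≈ 1.08×10⁷ m/s

B does no work; ΔKE = |q|E d.
½mv_f² = ½mv₀² + |q|Ed = ½(9.109×10⁻³¹)(2.65×10⁵)² + (1.602×10⁻¹⁹)(3890)(0.0853) ≈ 3.198×10⁻²⁰ J + 5.316×10⁻¹⁷ J ≈ 5.319×10⁻¹⁷ J.
v_f = √(2·5.319×10⁻¹⁷/9.109×10⁻³¹) ≈ 1.08×10⁷ m/s.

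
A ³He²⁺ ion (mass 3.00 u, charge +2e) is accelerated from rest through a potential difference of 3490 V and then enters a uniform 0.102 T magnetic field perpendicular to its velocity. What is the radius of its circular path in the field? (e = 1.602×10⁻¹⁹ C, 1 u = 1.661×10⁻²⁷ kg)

Acceleration: |q|V = ½mv² ⇒ v = √(2|q|V/m) = √(2·3.204×10⁻¹⁹·3490/4.983×10⁻²⁷) ≈ 6.699×10⁵ m/s.
In the field: r = mv/(|q|B) = (4.983×10⁻²⁷)(6.699×10⁵)/((3.204×10⁻¹⁹)(0.102)) ≈ 0.102 m.

r ≈ 0.102 m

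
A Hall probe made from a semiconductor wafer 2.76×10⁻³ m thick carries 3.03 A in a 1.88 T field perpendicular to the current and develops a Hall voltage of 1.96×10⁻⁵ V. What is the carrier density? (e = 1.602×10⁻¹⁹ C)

From V_H = IB/(n e t), n = IB/(V_H e t).
n = (3.03)(1.88)/((1.96×10⁻⁵)(1.602×10⁻¹⁹)(2.76×10⁻³)) ≈ 6.57×10²⁶ m⁻³.

n ≈ 6.57×10²⁶ m⁻³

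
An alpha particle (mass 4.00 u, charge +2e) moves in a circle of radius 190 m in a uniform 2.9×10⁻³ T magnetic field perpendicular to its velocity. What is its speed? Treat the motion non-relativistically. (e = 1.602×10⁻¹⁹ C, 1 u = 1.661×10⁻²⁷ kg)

v ≈ 2.7×10⁷ m/s

From |q|vB = mv²/r, v = |q|Br/m.
v = (3.204×10⁻¹⁹)(2.9×10⁻³)(190)/6.644×10⁻²⁷ ≈ 2.7×10⁷ m/s.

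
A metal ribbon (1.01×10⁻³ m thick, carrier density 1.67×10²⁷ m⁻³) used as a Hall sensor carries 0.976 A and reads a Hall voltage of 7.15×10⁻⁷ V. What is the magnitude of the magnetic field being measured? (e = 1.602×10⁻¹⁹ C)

From V_H = IB/(n e t), B = V_H n e t / I.
B = (7.15×10⁻⁷)(1.67×10²⁷)(1.602×10⁻¹⁹)(1.01×10⁻³)/0.976 ≈ 0.198 T.

B ≈ 0.198 T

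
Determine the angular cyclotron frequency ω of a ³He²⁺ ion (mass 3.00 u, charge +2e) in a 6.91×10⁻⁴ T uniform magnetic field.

ω = |q|B/m.
ω = (3.204×10⁻¹⁹)(6.91×10⁻⁴)/4.983×10⁻²⁷ ≈ 4.44×10⁴ rad/s.

ω ≈ 4.44×10⁴ rad/s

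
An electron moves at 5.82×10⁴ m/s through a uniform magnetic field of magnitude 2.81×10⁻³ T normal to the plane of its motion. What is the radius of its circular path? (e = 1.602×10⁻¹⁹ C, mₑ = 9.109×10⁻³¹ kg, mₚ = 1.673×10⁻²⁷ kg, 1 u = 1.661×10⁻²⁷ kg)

r ≈ 1.18×10⁻⁴ m

The magnetic force provides the centripetal force: |q|vB = mv²/r.
r = mv/(|q|B) = (9.109×10⁻³¹)(5.82×10⁴)/((1.602×10⁻¹⁹)(2.81×10⁻³)) ≈ 1.18×10⁻⁴ m.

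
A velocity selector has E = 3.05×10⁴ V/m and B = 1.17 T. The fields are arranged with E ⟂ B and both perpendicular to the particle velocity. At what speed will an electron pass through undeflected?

Zero net Lorentz force requires |qE| = |q v×B|, i.e. E = vB.
v = E/B = 3.05×10⁴/1.17 = 2.61×10⁴ m/s.

v = 2.61×10⁴ m/s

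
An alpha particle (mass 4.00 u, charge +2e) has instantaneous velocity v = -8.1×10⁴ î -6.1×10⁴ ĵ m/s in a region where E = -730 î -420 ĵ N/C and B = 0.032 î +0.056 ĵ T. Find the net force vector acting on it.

v×B = (0, 0, -2580) N/C.
E + v×B = (-730, -420, -2580) N/C.
F = q(E + v×B) = (3.204×10⁻¹⁹ C)·(-730, -420, -2580) = (-2.34×10⁻¹⁶, -1.35×10⁻¹⁶, -8.28×10⁻¹⁶) N.

F ≈ (-2.34×10⁻¹⁶, -1.35×10⁻¹⁶, -8.28×10⁻¹⁶) N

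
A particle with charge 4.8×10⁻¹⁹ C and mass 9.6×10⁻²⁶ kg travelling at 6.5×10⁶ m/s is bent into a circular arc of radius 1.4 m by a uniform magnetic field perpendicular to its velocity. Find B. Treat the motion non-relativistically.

From |q|vB = mv²/r, B = mv/(|q|r).
B = (9.6×10⁻²⁶)(6.5×10⁶)/((4.8×10⁻¹⁹)(1.4)) ≈ 0.93 T.

B ≈ 0.93 T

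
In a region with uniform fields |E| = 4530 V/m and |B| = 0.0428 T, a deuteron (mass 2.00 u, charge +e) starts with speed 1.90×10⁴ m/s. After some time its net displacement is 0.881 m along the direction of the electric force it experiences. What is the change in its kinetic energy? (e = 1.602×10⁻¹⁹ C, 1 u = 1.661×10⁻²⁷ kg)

ΔKE ≈ 6.39×10⁻¹⁶ J

The magnetic force is always ⟂ v and does no work; only the electric force changes KE.
ΔKE = F_E · d = |q|E d = (1.602×10⁻¹⁹)(4530)(0.881) ≈ 6.39×10⁻¹⁶ J.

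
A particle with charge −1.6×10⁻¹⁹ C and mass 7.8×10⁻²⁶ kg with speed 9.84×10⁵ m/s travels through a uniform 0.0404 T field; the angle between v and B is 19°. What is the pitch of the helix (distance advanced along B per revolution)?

p ≈ 70.5 m

v∥ = v cosθ = 9.84×10⁵·cos19° ≈ 9.304×10⁵ m/s.
T = 2πm/(|q|B) = 2π(7.8×10⁻²⁶)/((1.6×10⁻¹⁹)(0.0404)) ≈ 7.582×10⁻⁵ s.
pitch = v∥ T = (9.304×10⁵)(7.582×10⁻⁵) ≈ 70.5 m.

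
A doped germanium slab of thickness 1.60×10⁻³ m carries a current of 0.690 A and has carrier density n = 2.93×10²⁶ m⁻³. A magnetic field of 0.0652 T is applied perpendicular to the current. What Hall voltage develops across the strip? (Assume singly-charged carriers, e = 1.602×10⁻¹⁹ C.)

V_H = IB/(n e t).
V_H = (0.690)(0.0652)/((2.93×10²⁶)(1.602×10⁻¹⁹)(1.60×10⁻³)) ≈ 5.99×10⁻⁷ V.

V_H ≈ 5.99×10⁻⁷ V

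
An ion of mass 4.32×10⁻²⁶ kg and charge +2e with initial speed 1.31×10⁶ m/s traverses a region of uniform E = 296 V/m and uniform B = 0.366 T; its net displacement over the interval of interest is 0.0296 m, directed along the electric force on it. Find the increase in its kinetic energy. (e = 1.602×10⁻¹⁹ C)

ΔKE ≈ 2.81×10⁻¹⁸ J

The magnetic force is always ⟂ v and does no work; only the electric force changes KE.
ΔKE = F_E · d = |q|E d = (3.204×10⁻¹⁹)(296)(0.0296) ≈ 2.81×10⁻¹⁸ J.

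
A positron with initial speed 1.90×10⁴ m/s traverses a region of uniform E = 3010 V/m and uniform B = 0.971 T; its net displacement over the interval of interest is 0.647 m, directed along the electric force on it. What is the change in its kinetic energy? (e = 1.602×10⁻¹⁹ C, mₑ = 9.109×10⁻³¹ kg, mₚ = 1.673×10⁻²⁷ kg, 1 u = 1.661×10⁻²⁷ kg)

ΔKE ≈ 3.12×10⁻¹⁶ J

The magnetic force is always ⟂ v and does no work; only the electric force changes KE.
ΔKE = F_E · d = |q|E d = (1.602×10⁻¹⁹)(3010)(0.647) ≈ 3.12×10⁻¹⁶ J.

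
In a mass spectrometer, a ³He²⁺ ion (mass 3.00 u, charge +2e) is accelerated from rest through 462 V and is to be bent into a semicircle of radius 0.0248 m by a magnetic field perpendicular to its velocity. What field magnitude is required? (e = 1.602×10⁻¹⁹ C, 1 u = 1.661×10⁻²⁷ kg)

B ≈ 0.153 T

v = √(2|q|V/m) = √(2·3.204×10⁻¹⁹·462/4.983×10⁻²⁷) ≈ 2.437×10⁵ m/s.
B = mv/(|q|r) = (4.983×10⁻²⁷)(2.437×10⁵)/((3.204×10⁻¹⁹)(0.0248)) ≈ 0.153 T.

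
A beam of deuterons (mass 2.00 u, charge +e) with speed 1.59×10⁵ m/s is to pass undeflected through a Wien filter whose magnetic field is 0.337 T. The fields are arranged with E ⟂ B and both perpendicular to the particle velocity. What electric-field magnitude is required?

For straight-line motion qE = qvB, so E = vB.
E = 1.59×10⁵ × 0.337 = 5.36×10⁴ V/m.

E = 5.36×10⁴ V/m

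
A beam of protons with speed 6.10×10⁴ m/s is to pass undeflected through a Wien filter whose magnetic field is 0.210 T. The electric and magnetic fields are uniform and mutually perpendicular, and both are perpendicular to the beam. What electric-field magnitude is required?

E = 1.28×10⁴ V/m

For straight-line motion qE = qvB, so E = vB.
E = 6.10×10⁴ × 0.210 = 1.28×10⁴ V/m.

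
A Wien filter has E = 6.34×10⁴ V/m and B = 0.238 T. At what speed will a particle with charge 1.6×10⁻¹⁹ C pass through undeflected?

For undeflected motion the electric and magnetic forces balance: qE = qvB.
v = E/B = 6.34×10⁴/0.238 = 2.66×10⁵ m/s.

v = 2.66×10⁵ m/s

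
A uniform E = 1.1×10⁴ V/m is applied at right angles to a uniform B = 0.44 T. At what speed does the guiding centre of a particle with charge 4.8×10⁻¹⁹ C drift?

The steady drift has the magnetic force balancing the electric force, so v_d = E/B.
v_d = 1.1×10⁴/0.44 = 2.5×10⁴ m/s.

v_d ≈ 2.5×10⁴ m/s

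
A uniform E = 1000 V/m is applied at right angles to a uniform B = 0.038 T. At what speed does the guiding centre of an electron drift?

The steady drift has the magnetic force balancing the electric force, so v_d = E/B.
v_d = 1000/0.038 = 2.6×10⁴ m/s.

v_d ≈ 2.6×10⁴ m/s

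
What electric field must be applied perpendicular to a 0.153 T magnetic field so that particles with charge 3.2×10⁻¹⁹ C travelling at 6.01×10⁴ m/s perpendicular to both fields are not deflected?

For straight-line motion qE = qvB, so E = vB.
E = 6.01×10⁴ × 0.153 = 9200 V/m.

E = 9200 V/m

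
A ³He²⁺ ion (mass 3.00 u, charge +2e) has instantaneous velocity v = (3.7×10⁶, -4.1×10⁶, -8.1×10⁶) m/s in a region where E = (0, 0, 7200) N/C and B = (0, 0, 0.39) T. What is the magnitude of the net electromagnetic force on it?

v×B = (-1.60×10⁶, -1.44×10⁶, 0) N/C.
E + v×B = (-1.60×10⁶, -1.44×10⁶, 7200) N/C.
F = q(E + v×B) = (3.204×10⁻¹⁹ C)·(-1.60×10⁶, -1.44×10⁶, 7200) = (-5.12×10⁻¹³, -4.62×10⁻¹³, 2.31×10⁻¹⁵) N.
|F| = 6.90×10⁻¹³ N.

|F| ≈ 6.90×10⁻¹³ N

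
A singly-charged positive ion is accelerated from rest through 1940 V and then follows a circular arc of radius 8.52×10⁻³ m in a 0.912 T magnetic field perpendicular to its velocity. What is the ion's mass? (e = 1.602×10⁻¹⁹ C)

m ≈ 2.49×10⁻²⁷ kg

Combine |q|V = ½mv² and r = mv/(|q|B): eliminate v to get m = qB²r²/(2V).
m = (1.602×10⁻¹⁹)(0.912)²(8.52×10⁻³)²/(2·1940) ≈ 2.49×10⁻²⁷ kg.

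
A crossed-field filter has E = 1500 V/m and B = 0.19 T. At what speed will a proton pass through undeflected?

v = 7900 m/s

Zero net Lorentz force requires |qE| = |q v×B|, i.e. E = vB.
v = E/B = 1500/0.19 = 7900 m/s.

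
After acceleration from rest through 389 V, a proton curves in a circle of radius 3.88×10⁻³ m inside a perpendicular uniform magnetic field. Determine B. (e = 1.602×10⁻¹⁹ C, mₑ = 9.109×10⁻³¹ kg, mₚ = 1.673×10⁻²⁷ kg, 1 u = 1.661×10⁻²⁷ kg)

B ≈ 0.735 T

v = √(2|q|V/m) = √(2·1.602×10⁻¹⁹·389/1.673×10⁻²⁷) ≈ 2.729×10⁵ m/s.
B = mv/(|q|r) = (1.673×10⁻²⁷)(2.729×10⁵)/((1.602×10⁻¹⁹)(3.88×10⁻³)) ≈ 0.735 T.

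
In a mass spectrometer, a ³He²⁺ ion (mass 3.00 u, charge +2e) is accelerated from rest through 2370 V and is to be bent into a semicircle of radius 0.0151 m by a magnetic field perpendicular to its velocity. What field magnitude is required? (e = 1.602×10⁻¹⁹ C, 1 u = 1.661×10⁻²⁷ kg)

v = √(2|q|V/m) = √(2·3.204×10⁻¹⁹·2370/4.983×10⁻²⁷) ≈ 5.521×10⁵ m/s.
B = mv/(|q|r) = (4.983×10⁻²⁷)(5.521×10⁵)/((3.204×10⁻¹⁹)(0.0151)) ≈ 0.569 T.

B ≈ 0.569 T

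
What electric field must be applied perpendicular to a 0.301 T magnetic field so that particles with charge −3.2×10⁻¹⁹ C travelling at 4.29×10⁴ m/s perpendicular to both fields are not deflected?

For straight-line motion qE = qvB, so E = vB.
E = 4.29×10⁴ × 0.301 = 1.29×10⁴ V/m.

E = 1.29×10⁴ V/m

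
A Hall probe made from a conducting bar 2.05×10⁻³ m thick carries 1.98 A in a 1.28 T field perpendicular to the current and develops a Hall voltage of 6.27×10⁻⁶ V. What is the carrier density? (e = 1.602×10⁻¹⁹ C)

n ≈ 1.23×10²⁷ m⁻³

From V_H = IB/(n e t), n = IB/(V_H e t).
n = (1.98)(1.28)/((6.27×10⁻⁶)(1.602×10⁻¹⁹)(2.05×10⁻³)) ≈ 1.23×10²⁷ m⁻³.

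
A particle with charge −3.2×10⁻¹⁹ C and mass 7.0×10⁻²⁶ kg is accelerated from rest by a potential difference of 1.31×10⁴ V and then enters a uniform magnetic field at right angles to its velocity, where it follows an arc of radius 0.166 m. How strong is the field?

B ≈ 0.456 T

v = √(2|q|V/m) = √(2·3.2×10⁻¹⁹·1.31×10⁴/7.0×10⁻²⁶) ≈ 3.461×10⁵ m/s.
B = mv/(|q|r) = (7.0×10⁻²⁶)(3.461×10⁵)/((3.2×10⁻¹⁹)(0.166)) ≈ 0.456 T.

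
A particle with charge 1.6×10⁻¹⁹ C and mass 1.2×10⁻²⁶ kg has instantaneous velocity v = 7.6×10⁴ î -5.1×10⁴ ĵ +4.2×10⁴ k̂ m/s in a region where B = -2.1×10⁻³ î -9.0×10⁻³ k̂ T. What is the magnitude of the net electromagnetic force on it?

|F| ≈ 1.22×10⁻¹⁶ N

v×B = (459, 596, -107) N/C.
F = q v×B = (1.6×10⁻¹⁹ C)·(459, 596, -107) = (7.34×10⁻¹⁷, 9.53×10⁻¹⁷, -1.71×10⁻¹⁷) N.
|F| = 1.22×10⁻¹⁶ N.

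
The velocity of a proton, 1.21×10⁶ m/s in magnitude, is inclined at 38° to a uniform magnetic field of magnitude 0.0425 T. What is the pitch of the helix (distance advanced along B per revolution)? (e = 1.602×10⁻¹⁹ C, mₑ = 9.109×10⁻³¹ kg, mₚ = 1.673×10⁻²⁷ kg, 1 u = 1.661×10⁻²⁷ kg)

p ≈ 1.47 m

v∥ = v cosθ = 1.21×10⁶·cos38° ≈ 9.535×10⁵ m/s.
T = 2πm/(|q|B) = 2π(1.673×10⁻²⁷)/((1.602×10⁻¹⁹)(0.0425)) ≈ 1.544×10⁻⁶ s.
pitch = v∥ T = (9.535×10⁵)(1.544×10⁻⁶) ≈ 1.47 m.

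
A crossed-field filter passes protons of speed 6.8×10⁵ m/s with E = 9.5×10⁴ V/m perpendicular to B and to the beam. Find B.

B = 0.14 T

Balance of forces in the selector: qE = qvB ⇒ B = E/v.
B = 9.5×10⁴/6.8×10⁵ = 0.14 T.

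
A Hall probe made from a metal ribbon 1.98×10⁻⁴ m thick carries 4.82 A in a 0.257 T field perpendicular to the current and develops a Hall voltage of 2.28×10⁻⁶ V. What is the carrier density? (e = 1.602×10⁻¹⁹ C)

From V_H = IB/(n e t), n = IB/(V_H e t).
n = (4.82)(0.257)/((2.28×10⁻⁶)(1.602×10⁻¹⁹)(1.98×10⁻⁴)) ≈ 1.71×10²⁸ m⁻³.

n ≈ 1.71×10²⁸ m⁻³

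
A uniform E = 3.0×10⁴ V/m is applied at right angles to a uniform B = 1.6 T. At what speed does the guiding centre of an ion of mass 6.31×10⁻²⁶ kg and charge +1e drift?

The E×B drift speed is v_d = E/B.
v_d = 3.0×10⁴/1.6 = 1.9×10⁴ m/s.

v_d ≈ 1.9×10⁴ m/s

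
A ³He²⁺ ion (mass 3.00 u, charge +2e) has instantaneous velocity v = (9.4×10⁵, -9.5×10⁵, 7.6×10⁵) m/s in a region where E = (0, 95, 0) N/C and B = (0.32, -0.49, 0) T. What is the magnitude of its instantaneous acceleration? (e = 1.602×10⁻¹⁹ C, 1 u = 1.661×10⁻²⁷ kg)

|a| ≈ 3.03×10¹³ m/s²

v×B = (3.72×10⁵, 2.43×10⁵, -1.57×10⁵) N/C.
E + v×B = (3.72×10⁵, 2.43×10⁵, -1.57×10⁵) N/C.
F = q(E + v×B) = (3.204×10⁻¹⁹ C)·(3.72×10⁵, 2.43×10⁵, -1.57×10⁵) = (1.19×10⁻¹³, 7.80×10⁻¹⁴, -5.02×10⁻¹⁴) N.
|a| = |F|/m = 1.511×10⁻¹³/4.983×10⁻²⁷ ≈ 3.03×10¹³ m/s².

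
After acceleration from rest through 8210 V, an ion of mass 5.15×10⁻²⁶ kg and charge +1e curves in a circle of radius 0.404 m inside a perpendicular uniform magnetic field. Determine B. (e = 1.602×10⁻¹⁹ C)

B ≈ 0.180 T

v = √(2|q|V/m) = √(2·1.602×10⁻¹⁹·8210/5.15×10⁻²⁶) ≈ 2.260×10⁵ m/s.
B = mv/(|q|r) = (5.15×10⁻²⁶)(2.260×10⁵)/((1.602×10⁻¹⁹)(0.404)) ≈ 0.180 T.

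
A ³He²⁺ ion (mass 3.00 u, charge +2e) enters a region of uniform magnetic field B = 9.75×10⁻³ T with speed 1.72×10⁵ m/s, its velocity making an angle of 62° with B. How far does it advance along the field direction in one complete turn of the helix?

p ≈ 0.809 m

v∥ = v cosθ = 1.72×10⁵·cos62° ≈ 8.075×10⁴ m/s.
T = 2πm/(|q|B) = 2π(4.983×10⁻²⁷)/((3.204×10⁻¹⁹)(9.75×10⁻³)) ≈ 1.002×10⁻⁵ s.
pitch = v∥ T = (8.075×10⁴)(1.002×10⁻⁵) ≈ 0.809 m.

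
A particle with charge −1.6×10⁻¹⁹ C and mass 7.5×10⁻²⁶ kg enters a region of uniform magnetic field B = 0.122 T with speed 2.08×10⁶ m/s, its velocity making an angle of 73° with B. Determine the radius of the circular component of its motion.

r ≈ 7.64 m

v⊥ = v sinθ = 2.08×10⁶·sin73° ≈ 1.989×10⁶ m/s.
r = m v⊥/(|q|B) = (7.5×10⁻²⁶)(1.989×10⁶)/((1.6×10⁻¹⁹)(0.122)) ≈ 7.64 m.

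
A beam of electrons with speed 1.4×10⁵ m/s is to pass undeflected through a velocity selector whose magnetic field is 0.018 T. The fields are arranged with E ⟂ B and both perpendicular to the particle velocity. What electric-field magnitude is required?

For straight-line motion qE = qvB, so E = vB.
E = 1.4×10⁵ × 0.018 = 2500 V/m.

E = 2500 V/m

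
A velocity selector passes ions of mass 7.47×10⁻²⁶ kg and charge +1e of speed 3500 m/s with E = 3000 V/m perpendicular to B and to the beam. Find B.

B = 0.86 T

Balance of forces in the selector: qE = qvB ⇒ B = E/v.
B = 3000/3500 = 0.86 T.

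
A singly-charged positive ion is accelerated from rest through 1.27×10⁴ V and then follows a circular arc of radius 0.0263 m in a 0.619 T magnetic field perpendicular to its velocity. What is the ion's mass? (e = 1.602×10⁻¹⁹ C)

m ≈ 1.67×10⁻²⁷ kg

Combine |q|V = ½mv² and r = mv/(|q|B): eliminate v to get m = qB²r²/(2V).
m = (1.602×10⁻¹⁹)(0.619)²(0.0263)²/(2·1.27×10⁴) ≈ 1.67×10⁻²⁷ kg.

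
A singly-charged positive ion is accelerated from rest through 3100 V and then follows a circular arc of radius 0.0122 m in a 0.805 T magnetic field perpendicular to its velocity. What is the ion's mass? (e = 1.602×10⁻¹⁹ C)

Combine |q|V = ½mv² and r = mv/(|q|B): eliminate v to get m = qB²r²/(2V).
m = (1.602×10⁻¹⁹)(0.805)²(0.0122)²/(2·3100) ≈ 2.49×10⁻²⁷ kg.

m ≈ 2.49×10⁻²⁷ kg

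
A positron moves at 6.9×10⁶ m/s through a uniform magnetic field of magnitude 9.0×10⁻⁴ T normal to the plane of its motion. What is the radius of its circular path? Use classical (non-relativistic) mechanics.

r ≈ 0.044 m

The magnetic force provides the centripetal force: |q|vB = mv²/r.
r = mv/(|q|B) = (9.109×10⁻³¹)(6.9×10⁶)/((1.602×10⁻¹⁹)(9.0×10⁻⁴)) ≈ 0.044 m.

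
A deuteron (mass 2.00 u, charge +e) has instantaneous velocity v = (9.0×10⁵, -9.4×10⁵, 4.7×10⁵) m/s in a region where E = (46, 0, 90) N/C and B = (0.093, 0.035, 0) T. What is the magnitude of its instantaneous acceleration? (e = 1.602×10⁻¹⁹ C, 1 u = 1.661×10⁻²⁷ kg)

|a| ≈ 6.16×10¹² m/s²

v×B = (-1.64×10⁴, 4.37×10⁴, 1.19×10⁵) N/C.
E + v×B = (-1.64×10⁴, 4.37×10⁴, 1.19×10⁵) N/C.
F = q(E + v×B) = (1.602×10⁻¹⁹ C)·(-1.64×10⁴, 4.37×10⁴, 1.19×10⁵) = (-2.63×10⁻¹⁵, 7.00×10⁻¹⁵, 1.91×10⁻¹⁴) N.
|a| = |F|/m = 2.048×10⁻¹⁴/3.322×10⁻²⁷ ≈ 6.16×10¹² m/s².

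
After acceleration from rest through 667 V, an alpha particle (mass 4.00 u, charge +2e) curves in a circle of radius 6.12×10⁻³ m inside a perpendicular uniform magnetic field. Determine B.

B ≈ 0.859 T

v = √(2|q|V/m) = √(2·3.204×10⁻¹⁹·667/6.644×10⁻²⁷) ≈ 2.536×10⁵ m/s.
B = mv/(|q|r) = (6.644×10⁻²⁷)(2.536×10⁵)/((3.204×10⁻¹⁹)(6.12×10⁻³)) ≈ 0.859 T.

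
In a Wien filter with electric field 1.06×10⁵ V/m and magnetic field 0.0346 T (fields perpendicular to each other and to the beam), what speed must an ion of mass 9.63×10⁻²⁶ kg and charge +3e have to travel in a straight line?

v = 3.06×10⁶ m/s

For undeflected motion the electric and magnetic forces balance: qE = qvB.
v = E/B = 1.06×10⁵/0.0346 = 3.06×10⁶ m/s.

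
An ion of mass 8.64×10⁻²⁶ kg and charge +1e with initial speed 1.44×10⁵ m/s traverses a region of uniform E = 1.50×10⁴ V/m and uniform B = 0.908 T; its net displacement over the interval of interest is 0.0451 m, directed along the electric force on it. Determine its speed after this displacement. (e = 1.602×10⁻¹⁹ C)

v_f ≈ 1.52×10⁵ m/s

B does no work; ΔKE = |q|E d.
½mv_f² = ½mv₀² + |q|Ed = ½(8.64×10⁻²⁶)(1.44×10⁵)² + (1.602×10⁻¹⁹)(1.50×10⁴)(0.0451) ≈ 8.958×10⁻¹⁶ J + 1.084×10⁻¹⁶ J ≈ 1.004×10⁻¹⁵ J.
v_f = √(2·1.004×10⁻¹⁵/8.64×10⁻²⁶) ≈ 1.52×10⁵ m/s.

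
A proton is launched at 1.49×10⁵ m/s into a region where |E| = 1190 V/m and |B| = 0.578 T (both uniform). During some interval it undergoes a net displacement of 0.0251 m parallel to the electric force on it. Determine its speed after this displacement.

v_f ≈ 1.67×10⁵ m/s

B does no work; ΔKE = |q|E d.
½mv_f² = ½mv₀² + |q|Ed = ½(1.673×10⁻²⁷)(1.49×10⁵)² + (1.602×10⁻¹⁹)(1190)(0.0251) ≈ 1.857×10⁻¹⁷ J + 4.785×10⁻¹⁸ J ≈ 2.336×10⁻¹⁷ J.
v_f = √(2·2.336×10⁻¹⁷/1.673×10⁻²⁷) ≈ 1.67×10⁵ m/s.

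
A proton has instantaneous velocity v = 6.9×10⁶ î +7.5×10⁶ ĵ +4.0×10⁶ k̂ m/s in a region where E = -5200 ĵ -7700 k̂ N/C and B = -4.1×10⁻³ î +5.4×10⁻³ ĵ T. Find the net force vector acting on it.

v×B = (-2.16×10⁴, -1.64×10⁴, 6.80×10⁴) N/C.
E + v×B = (-2.16×10⁴, -2.16×10⁴, 6.03×10⁴) N/C.
F = q(E + v×B) = (1.602×10⁻¹⁹ C)·(-2.16×10⁴, -2.16×10⁴, 6.03×10⁴) = (-3.46×10⁻¹⁵, -3.46×10⁻¹⁵, 9.66×10⁻¹⁵) N.

F ≈ (-3.46×10⁻¹⁵, -3.46×10⁻¹⁵, 9.66×10⁻¹⁵) N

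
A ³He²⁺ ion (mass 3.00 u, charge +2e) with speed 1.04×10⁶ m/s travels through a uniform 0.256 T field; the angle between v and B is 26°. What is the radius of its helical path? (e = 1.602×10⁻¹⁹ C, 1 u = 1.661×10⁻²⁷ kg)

v⊥ = v sinθ = 1.04×10⁶·sin26° ≈ 4.559×10⁵ m/s.
r = m v⊥/(|q|B) = (4.983×10⁻²⁷)(4.559×10⁵)/((3.204×10⁻¹⁹)(0.256)) ≈ 0.0277 m.

r ≈ 0.0277 m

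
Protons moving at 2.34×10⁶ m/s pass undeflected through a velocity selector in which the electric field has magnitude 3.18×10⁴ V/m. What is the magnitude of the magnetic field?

Balance of forces in the selector: qE = qvB ⇒ B = E/v.
B = 3.18×10⁴/2.34×10⁶ = 0.0136 T.

B = 0.0136 T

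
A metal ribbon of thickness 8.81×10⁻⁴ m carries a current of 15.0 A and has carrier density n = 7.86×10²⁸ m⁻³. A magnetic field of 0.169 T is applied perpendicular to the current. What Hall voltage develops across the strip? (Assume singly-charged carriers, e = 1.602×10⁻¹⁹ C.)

V_H = IB/(n e t).
V_H = (15.0)(0.169)/((7.86×10²⁸)(1.602×10⁻¹⁹)(8.81×10⁻⁴)) ≈ 2.29×10⁻⁷ V.

V_H ≈ 2.29×10⁻⁷ V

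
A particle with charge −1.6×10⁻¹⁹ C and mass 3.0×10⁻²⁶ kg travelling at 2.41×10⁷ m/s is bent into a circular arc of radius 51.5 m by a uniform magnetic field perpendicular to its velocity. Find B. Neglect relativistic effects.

B ≈ 0.0877 T

From |q|vB = mv²/r, B = mv/(|q|r).
B = (3.0×10⁻²⁶)(2.41×10⁷)/((1.6×10⁻¹⁹)(51.5)) ≈ 0.0877 T.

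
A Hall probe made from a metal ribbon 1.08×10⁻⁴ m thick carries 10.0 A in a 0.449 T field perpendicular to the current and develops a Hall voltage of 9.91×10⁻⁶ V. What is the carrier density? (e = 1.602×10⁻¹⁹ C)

n ≈ 2.62×10²⁸ m⁻³

From V_H = IB/(n e t), n = IB/(V_H e t).
n = (10.0)(0.449)/((9.91×10⁻⁶)(1.602×10⁻¹⁹)(1.08×10⁻⁴)) ≈ 2.62×10²⁸ m⁻³.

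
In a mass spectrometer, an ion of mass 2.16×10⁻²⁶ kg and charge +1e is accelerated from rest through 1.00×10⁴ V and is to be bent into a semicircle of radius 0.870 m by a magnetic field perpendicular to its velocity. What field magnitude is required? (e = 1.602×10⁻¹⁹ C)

v = √(2|q|V/m) = √(2·1.602×10⁻¹⁹·1.00×10⁴/2.16×10⁻²⁶) ≈ 3.851×10⁵ m/s.
B = mv/(|q|r) = (2.16×10⁻²⁶)(3.851×10⁵)/((1.602×10⁻¹⁹)(0.870)) ≈ 0.0597 T.

B ≈ 0.0597 T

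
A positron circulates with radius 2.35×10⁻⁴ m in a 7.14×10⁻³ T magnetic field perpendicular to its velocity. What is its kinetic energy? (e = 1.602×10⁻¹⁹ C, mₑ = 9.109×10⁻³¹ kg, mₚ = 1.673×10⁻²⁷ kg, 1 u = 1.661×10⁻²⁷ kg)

v = |q|Br/m, then KE = ½mv² = (qBr)²/(2m).
v = (1.602×10⁻¹⁹)(7.14×10⁻³)(2.35×10⁻⁴)/9.109×10⁻³¹ ≈ 2.951×10⁵ m/s.
KE = ½(9.109×10⁻³¹)(2.951×10⁵)² ≈ 3.97×10⁻²⁰ J = 0.248 eV.

KE ≈ 0.248 eV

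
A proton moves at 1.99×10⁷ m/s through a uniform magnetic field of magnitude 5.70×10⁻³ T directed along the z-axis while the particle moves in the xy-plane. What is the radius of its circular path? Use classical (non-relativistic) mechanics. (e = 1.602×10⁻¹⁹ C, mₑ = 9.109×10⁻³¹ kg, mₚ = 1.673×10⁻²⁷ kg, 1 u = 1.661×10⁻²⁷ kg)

The magnetic force provides the centripetal force: |q|vB = mv²/r.
r = mv/(|q|B) = (1.673×10⁻²⁷)(1.99×10⁷)/((1.602×10⁻¹⁹)(5.70×10⁻³)) ≈ 36.5 m.

r ≈ 36.5 m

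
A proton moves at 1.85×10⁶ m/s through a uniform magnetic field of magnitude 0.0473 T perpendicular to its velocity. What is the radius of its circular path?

r ≈ 0.408 m

The magnetic force provides the centripetal force: |q|vB = mv²/r.
r = mv/(|q|B) = (1.673×10⁻²⁷)(1.85×10⁶)/((1.602×10⁻¹⁹)(0.0473)) ≈ 0.408 m.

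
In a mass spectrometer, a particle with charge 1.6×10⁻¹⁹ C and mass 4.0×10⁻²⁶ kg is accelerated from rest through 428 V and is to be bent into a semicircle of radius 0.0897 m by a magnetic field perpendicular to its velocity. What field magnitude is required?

B ≈ 0.163 T

v = √(2|q|V/m) = √(2·1.6×10⁻¹⁹·428/4.0×10⁻²⁶) ≈ 5.851×10⁴ m/s.
B = mv/(|q|r) = (4.0×10⁻²⁶)(5.851×10⁴)/((1.6×10⁻¹⁹)(0.0897)) ≈ 0.163 T.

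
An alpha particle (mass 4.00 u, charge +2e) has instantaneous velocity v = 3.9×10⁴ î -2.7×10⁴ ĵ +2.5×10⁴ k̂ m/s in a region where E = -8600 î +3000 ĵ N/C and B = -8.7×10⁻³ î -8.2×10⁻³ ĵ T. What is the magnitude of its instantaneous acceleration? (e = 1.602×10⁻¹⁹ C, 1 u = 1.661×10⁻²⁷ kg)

|a| ≈ 4.27×10¹¹ m/s²

v×B = (205, -217, -555) N/C.
E + v×B = (-8400, 2780, -555) N/C.
F = q(E + v×B) = (3.204×10⁻¹⁹ C)·(-8400, 2780, -555) = (-2.69×10⁻¹⁵, 8.92×10⁻¹⁶, -1.78×10⁻¹⁶) N.
|a| = |F|/m = 2.839×10⁻¹⁵/6.644×10⁻²⁷ ≈ 4.27×10¹¹ m/s².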